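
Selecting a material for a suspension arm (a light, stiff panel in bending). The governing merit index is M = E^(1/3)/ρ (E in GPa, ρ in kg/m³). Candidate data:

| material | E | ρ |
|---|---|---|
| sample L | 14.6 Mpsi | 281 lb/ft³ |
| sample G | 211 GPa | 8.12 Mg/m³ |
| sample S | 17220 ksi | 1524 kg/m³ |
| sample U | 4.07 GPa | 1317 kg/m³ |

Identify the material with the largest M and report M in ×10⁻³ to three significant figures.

In SI units:
  sample L: E = 100.7 GPa, ρ = 4501 kg/m³
  sample G: E = 211.0 GPa, ρ = 8120 kg/m³
  sample S: E = 118.7 GPa, ρ = 1524 kg/m³
  sample U: E = 4.070 GPa, ρ = 1317 kg/m³
  sample S: M = 3.23×10⁻³
  sample U: M = 1.21×10⁻³
  sample L: M = 1.03×10⁻³
  sample G: M = 0.733×10⁻³
Sample S ranks first.

sample S, M = 3.23×10⁻³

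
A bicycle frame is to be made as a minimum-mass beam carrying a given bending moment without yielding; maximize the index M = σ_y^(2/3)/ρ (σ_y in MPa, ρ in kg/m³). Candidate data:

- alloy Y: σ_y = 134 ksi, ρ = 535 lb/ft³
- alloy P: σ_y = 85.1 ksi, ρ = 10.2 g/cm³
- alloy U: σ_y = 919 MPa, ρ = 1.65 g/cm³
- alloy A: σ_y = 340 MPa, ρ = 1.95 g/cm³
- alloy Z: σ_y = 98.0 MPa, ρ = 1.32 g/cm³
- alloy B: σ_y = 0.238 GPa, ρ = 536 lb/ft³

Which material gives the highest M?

Putting every candidate on a common basis:
  alloy Y: σ_y = 923.9 MPa, ρ = 8570 kg/m³
  alloy P: σ_y = 586.7 MPa, ρ = 10200 kg/m³
  alloy U: σ_y = 919.0 MPa, ρ = 1650 kg/m³
  alloy A: σ_y = 340.0 MPa, ρ = 1950 kg/m³
  alloy Z: σ_y = 98.00 MPa, ρ = 1320 kg/m³
  alloy B: σ_y = 238.0 MPa, ρ = 8586 kg/m³
  alloy U: M = 57.3×10⁻³
  alloy A: M = 25.0×10⁻³
  alloy Z: M = 16.1×10⁻³
  alloy Y: M = 11.1×10⁻³
  alloy P: M = 6.87×10⁻³
  alloy B: M = 4.47×10⁻³
Alloy U ranks first.

alloy U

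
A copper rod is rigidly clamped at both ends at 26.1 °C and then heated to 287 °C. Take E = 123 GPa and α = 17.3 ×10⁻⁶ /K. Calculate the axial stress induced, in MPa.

ΔT = 260.9 K. Constrained thermal stress σ = E·α·ΔT = 123.0×10³ MPa × 17.3×10⁻⁶ × 260.9 = 555 MPa (compressive).

555 MPa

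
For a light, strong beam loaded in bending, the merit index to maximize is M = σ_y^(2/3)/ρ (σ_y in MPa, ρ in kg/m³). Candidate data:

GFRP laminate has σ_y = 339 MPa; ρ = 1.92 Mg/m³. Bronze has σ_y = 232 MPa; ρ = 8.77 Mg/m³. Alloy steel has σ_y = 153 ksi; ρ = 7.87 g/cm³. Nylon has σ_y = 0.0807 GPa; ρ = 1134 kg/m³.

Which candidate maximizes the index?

In SI units:
  GFRP laminate: σ_y = 339.0 MPa, ρ = 1920 kg/m³
  bronze: σ_y = 232.0 MPa, ρ = 8770 kg/m³
  alloy steel: σ_y = 1055 MPa, ρ = 7870 kg/m³
  nylon: σ_y = 80.70 MPa, ρ = 1134 kg/m³
  GFRP laminate: M = 25.3×10⁻³
  nylon: M = 16.5×10⁻³
  alloy steel: M = 13.2×10⁻³
  bronze: M = 4.31×10⁻³
GFRP laminate has the largest M.

GFRP laminate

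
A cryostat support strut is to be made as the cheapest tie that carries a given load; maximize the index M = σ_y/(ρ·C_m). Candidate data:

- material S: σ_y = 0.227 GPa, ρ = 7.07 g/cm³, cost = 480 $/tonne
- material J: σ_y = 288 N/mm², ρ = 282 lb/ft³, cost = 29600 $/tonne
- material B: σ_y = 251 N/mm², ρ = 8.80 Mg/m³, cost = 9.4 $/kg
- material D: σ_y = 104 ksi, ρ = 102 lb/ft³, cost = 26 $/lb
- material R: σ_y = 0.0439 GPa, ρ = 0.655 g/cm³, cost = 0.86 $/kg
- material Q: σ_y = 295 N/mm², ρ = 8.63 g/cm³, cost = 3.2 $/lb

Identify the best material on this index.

material R

Convert each candidate to consistent units, then evaluate M:
  material S: σ_y = 227.0 MPa, ρ = 7070 kg/m³, cost = 0.4800 $/kg
  material J: σ_y = 288.0 MPa, ρ = 4517 kg/m³, cost = 29.60 $/kg
  material B: σ_y = 251.0 MPa, ρ = 8800 kg/m³, cost = 9.400 $/kg
  material D: σ_y = 717.1 MPa, ρ = 1634 kg/m³, cost = 57.32 $/kg
  material R: σ_y = 43.90 MPa, ρ = 655.0 kg/m³, cost = 0.8600 $/kg
  material Q: σ_y = 295.0 MPa, ρ = 8630 kg/m³, cost = 7.055 $/kg
  material R: M = 77.9 kN·m per $
  material S: M = 66.9 kN·m per $
  material D: M = 7.66 kN·m per $
  material Q: M = 4.85 kN·m per $
  material B: M = 3.03 kN·m per $
  material J: M = 2.15 kN·m per $
Material R ranks first.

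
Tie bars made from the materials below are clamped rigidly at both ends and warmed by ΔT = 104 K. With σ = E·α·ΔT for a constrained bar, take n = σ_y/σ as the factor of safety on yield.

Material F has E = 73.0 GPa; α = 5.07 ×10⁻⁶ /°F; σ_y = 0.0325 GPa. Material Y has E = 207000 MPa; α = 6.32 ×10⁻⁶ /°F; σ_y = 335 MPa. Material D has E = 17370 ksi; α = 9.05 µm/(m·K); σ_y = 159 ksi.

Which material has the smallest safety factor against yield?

material F

Converting E to GPa, α to ×10⁻⁶/K, σ_y to MPa, then σ and n for each:
  material F: E = 73.00, α = 9.13, σ_y = 32.50 → σ = 69.3 MPa, n = 0.469
  material Y: E = 207.0, α = 11.4, σ_y = 335.0 → σ = 245 MPa, n = 1.37
  material D: E = 119.8, α = 9.05, σ_y = 1096 → σ = 113 MPa, n = 9.73
The minimum is material F at n = 0.469.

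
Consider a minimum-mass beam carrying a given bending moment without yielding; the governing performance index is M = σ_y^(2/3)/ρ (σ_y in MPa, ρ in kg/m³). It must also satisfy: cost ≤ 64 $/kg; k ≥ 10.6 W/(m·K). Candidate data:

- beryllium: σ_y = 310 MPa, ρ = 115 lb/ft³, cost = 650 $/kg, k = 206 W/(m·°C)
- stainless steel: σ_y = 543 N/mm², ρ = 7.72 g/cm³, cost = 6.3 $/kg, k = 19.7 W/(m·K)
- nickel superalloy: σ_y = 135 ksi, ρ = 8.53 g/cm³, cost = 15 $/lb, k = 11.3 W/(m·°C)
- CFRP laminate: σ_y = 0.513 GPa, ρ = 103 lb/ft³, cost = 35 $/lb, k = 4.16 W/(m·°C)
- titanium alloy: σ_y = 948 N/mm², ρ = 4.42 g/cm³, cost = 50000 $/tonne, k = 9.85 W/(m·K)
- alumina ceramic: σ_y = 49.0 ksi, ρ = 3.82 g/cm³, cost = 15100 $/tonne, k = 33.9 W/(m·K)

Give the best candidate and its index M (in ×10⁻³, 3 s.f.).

Screen on constraints: cost ≤ 64 $/kg; k ≥ 10.6 W/(m·K). Survivors: stainless steel, nickel superalloy, alumina ceramic.
After converting to SI:
  stainless steel: σ_y = 543.0 MPa, ρ = 7720 kg/m³
  nickel superalloy: σ_y = 930.8 MPa, ρ = 8530 kg/m³
  alumina ceramic: σ_y = 337.8 MPa, ρ = 3820 kg/m³
  alumina ceramic: M = 12.7×10⁻³
  nickel superalloy: M = 11.2×10⁻³
  stainless steel: M = 8.62×10⁻³
Alumina ceramic ranks first.

alumina ceramic, M = 12.7×10⁻³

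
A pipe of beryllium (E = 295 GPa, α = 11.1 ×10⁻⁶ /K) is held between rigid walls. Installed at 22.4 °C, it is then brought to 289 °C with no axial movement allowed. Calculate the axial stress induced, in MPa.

ΔT = 266.6 K. Constrained thermal stress σ = E·α·ΔT = 295.0×10³ MPa × 11.1×10⁻⁶ × 266.6 = 873 MPa (compressive).

873 MPa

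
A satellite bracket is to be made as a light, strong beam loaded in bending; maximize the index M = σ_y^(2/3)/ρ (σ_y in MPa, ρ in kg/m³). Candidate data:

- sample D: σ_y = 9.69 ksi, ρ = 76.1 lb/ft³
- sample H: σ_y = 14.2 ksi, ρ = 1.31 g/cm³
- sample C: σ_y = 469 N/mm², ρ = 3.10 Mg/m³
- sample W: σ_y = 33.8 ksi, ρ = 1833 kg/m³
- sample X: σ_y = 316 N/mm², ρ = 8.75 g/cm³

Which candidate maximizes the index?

sample W

After converting to SI:
  sample D: σ_y = 66.81 MPa, ρ = 1219 kg/m³
  sample H: σ_y = 97.91 MPa, ρ = 1310 kg/m³
  sample C: σ_y = 469.0 MPa, ρ = 3100 kg/m³
  sample W: σ_y = 233.0 MPa, ρ = 1833 kg/m³
  sample X: σ_y = 316.0 MPa, ρ = 8750 kg/m³
  sample W: M = 20.7×10⁻³
  sample C: M = 19.5×10⁻³
  sample H: M = 16.2×10⁻³
  sample D: M = 13.5×10⁻³
  sample X: M = 5.30×10⁻³
The maximum is for sample W.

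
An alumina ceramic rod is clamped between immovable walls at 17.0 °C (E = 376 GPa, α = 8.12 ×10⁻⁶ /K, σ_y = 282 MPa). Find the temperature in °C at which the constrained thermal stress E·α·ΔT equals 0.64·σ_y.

E·α·ΔT = 180.5 MPa ⇒ ΔT = 180.5 / (376.0×10³ × 8.12×10⁻⁶) = 59.11 K.
T = 17.0 + 59.11 = 76.11 °C.

76.1 °C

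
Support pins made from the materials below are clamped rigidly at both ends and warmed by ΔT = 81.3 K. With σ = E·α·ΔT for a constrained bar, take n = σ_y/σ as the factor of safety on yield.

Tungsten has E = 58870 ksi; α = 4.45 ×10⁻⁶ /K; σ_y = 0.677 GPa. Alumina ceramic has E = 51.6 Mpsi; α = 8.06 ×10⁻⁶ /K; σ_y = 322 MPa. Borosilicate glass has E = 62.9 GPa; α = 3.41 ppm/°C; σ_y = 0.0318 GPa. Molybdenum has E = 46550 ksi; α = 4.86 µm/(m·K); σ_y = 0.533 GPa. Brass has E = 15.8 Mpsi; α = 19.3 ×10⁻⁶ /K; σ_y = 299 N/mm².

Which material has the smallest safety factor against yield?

With everything in SI (GPa, ×10⁻⁶/K, MPa):
  tungsten: E = 405.9, α = 4.45, σ_y = 677.0 → σ = 147 MPa, n = 4.61
  alumina ceramic: E = 355.8, α = 8.06, σ_y = 322.0 → σ = 233 MPa, n = 1.38
  borosilicate glass: E = 62.90, α = 3.41, σ_y = 31.80 → σ = 17.4 MPa, n = 1.82
  molybdenum: E = 321.0, α = 4.86, σ_y = 533.0 → σ = 127 MPa, n = 4.20
  brass: E = 108.9, α = 19.3, σ_y = 299.0 → σ = 171 MPa, n = 1.75
Smallest n: alumina ceramic with n = 1.38.

alumina ceramic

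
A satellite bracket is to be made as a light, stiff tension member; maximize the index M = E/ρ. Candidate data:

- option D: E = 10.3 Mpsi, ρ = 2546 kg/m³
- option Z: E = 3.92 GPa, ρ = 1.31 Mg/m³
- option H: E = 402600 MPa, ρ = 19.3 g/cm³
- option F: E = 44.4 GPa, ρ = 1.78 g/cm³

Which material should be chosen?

In SI units:
  option D: E = 71.02 GPa, ρ = 2546 kg/m³
  option Z: E = 3.920 GPa, ρ = 1310 kg/m³
  option H: E = 402.6 GPa, ρ = 19300 kg/m³
  option F: E = 44.40 GPa, ρ = 1780 kg/m³
  option D: M = 27.9 MN·m/kg
  option F: M = 24.9 MN·m/kg
  option H: M = 20.9 MN·m/kg
  option Z: M = 2.99 MN·m/kg
The maximum is for option D.

option D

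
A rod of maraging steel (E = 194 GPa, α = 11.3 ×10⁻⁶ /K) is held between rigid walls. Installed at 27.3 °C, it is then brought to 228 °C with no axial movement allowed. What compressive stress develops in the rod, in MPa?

ΔT = 200.7 K. Constrained thermal stress σ = E·α·ΔT = 194.0×10³ MPa × 11.3×10⁻⁶ × 200.7 = 440 MPa (compressive).

440 MPa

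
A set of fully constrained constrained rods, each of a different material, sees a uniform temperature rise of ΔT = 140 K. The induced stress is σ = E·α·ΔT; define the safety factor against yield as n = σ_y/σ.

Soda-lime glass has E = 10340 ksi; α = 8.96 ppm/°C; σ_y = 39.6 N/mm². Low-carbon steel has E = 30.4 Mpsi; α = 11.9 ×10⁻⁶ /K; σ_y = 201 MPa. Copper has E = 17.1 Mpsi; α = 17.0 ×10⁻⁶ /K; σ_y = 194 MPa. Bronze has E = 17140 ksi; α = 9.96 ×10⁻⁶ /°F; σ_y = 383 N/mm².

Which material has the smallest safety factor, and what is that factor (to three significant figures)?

soda-lime glass, n = 0.443

Converting E to GPa, α to ×10⁻⁶/K, σ_y to MPa, then σ and n for each:
  soda-lime glass: E = 71.29, α = 8.96, σ_y = 39.60 → σ = 89.4 MPa, n = 0.443
  low-carbon steel: E = 209.6, α = 11.9, σ_y = 201.0 → σ = 349 MPa, n = 0.576
  copper: E = 117.9, α = 17.0, σ_y = 194.0 → σ = 281 MPa, n = 0.691
  bronze: E = 118.2, α = 17.9, σ_y = 383.0 → σ = 297 MPa, n = 1.29
The minimum is soda-lime glass at n = 0.443.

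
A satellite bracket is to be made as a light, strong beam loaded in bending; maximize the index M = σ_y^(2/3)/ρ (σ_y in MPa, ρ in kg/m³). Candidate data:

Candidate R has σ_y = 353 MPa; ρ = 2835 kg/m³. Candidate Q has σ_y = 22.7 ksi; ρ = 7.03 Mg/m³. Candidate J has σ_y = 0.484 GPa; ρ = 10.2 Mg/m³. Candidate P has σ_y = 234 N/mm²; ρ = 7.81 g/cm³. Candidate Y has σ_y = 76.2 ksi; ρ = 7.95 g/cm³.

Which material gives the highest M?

Normalizing units and computing the index:
  candidate R: σ_y = 353.0 MPa, ρ = 2835 kg/m³
  candidate Q: σ_y = 156.5 MPa, ρ = 7030 kg/m³
  candidate J: σ_y = 484.0 MPa, ρ = 10200 kg/m³
  candidate P: σ_y = 234.0 MPa, ρ = 7810 kg/m³
  candidate Y: σ_y = 525.4 MPa, ρ = 7950 kg/m³
  candidate R: M = 17.6×10⁻³
  candidate Y: M = 8.19×10⁻³
  candidate J: M = 6.04×10⁻³
  candidate P: M = 4.86×10⁻³
  candidate Q: M = 4.13×10⁻³
Candidate R has the largest M.

candidate R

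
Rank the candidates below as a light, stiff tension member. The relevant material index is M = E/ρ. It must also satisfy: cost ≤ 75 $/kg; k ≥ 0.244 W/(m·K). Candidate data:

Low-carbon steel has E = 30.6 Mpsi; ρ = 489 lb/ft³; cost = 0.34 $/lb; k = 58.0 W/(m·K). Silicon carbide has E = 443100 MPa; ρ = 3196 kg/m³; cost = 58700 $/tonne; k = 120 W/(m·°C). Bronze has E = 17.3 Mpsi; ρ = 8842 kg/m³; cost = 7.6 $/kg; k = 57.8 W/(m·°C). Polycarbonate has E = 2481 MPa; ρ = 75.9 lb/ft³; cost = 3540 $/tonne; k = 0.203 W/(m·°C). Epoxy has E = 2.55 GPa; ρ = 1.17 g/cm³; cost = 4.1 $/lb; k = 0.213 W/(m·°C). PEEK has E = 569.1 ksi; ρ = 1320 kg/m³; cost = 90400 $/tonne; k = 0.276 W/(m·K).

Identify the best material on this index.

silicon carbide

Screen on constraints: cost ≤ 75 $/kg; k ≥ 0.244 W/(m·K). Survivors: low-carbon steel, silicon carbide, bronze.
After converting to SI:
  low-carbon steel: E = 211.0 GPa, ρ = 7833 kg/m³
  silicon carbide: E = 443.1 GPa, ρ = 3196 kg/m³
  bronze: E = 119.3 GPa, ρ = 8842 kg/m³
  silicon carbide: M = 139 MN·m/kg
  low-carbon steel: M = 26.9 MN·m/kg
  bronze: M = 13.5 MN·m/kg
Silicon carbide ranks first.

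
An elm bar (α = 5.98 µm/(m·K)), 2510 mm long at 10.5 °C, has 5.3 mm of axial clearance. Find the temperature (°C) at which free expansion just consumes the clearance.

364 °C

α·L₀·ΔT = 5.3 mm ⇒ ΔT = 5.3 / (5.98×10⁻⁶ × 2510.0) = 353.1 K.
T = 10.5 + 353.1 = 363.6 °C.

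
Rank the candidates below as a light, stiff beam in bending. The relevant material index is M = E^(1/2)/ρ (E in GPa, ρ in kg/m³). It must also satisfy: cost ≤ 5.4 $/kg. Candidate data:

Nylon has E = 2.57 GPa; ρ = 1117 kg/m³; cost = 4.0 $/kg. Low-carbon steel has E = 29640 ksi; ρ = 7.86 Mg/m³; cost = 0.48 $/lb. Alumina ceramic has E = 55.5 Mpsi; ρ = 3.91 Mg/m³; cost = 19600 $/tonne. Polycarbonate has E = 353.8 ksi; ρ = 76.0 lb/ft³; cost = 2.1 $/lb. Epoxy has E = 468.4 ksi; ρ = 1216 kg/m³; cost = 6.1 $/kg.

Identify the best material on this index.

Screen on constraints: cost ≤ 5.4 $/kg. Survivors: nylon, low-carbon steel, polycarbonate.
Convert each candidate to consistent units, then evaluate M:
  nylon: E = 2.570 GPa, ρ = 1117 kg/m³
  low-carbon steel: E = 204.4 GPa, ρ = 7860 kg/m³
  polycarbonate: E = 2.439 GPa, ρ = 1217 kg/m³
  low-carbon steel: M = 1.82×10⁻³
  nylon: M = 1.44×10⁻³
  polycarbonate: M = 1.28×10⁻³
Low-carbon steel has the largest M.

low-carbon steel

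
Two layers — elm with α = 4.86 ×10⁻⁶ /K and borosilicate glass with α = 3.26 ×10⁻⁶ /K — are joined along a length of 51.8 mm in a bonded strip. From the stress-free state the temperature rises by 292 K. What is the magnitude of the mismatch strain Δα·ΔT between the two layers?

Δα = |4.86 − 3.26|×10⁻⁶/K = 1.60×10⁻⁶/K.
Mismatch strain = Δα·ΔT = 1.60×10⁻⁶ × 292.0 = 4.67×10⁻⁴.

4.67×10⁻⁴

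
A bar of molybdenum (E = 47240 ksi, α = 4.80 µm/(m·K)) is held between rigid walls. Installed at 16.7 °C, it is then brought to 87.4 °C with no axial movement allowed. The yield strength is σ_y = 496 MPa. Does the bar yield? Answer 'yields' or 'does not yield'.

does not yield

E = 47240 ksi = 325.7 GPa.
ΔT = 70.70 K. Constrained thermal stress σ = E·α·ΔT = 325.7×10³ MPa × 4.80×10⁻⁶ × 70.70 = 111 MPa (compressive).
Compare to σ_y = 496 MPa: σ < σ_y, so it does not yield.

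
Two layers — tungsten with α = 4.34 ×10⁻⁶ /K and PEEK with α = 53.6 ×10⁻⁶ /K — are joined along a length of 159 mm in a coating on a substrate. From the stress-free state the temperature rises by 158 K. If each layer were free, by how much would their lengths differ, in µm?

1240 µm

Δα = |4.34 − 53.6|×10⁻⁶/K = 49.3×10⁻⁶/K.
ΔL_mismatch = Δα·L·ΔT = 49.3×10⁻⁶ × 159.0 mm × 158.0 K = 1240 µm.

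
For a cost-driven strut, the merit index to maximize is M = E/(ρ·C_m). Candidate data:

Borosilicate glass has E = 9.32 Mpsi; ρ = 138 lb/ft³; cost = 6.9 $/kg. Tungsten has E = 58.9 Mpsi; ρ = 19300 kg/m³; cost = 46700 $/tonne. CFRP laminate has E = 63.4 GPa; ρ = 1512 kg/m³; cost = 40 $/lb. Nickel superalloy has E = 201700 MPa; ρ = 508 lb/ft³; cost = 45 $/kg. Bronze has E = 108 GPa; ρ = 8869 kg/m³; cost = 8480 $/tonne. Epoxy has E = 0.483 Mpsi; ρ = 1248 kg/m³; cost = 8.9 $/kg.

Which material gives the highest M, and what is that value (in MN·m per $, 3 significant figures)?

borosilicate glass, M = 4.21 MN·m per $

In SI units:
  borosilicate glass: E = 64.26 GPa, ρ = 2211 kg/m³, cost = 6.900 $/kg
  tungsten: E = 406.1 GPa, ρ = 19300 kg/m³, cost = 46.70 $/kg
  CFRP laminate: E = 63.40 GPa, ρ = 1512 kg/m³, cost = 88.18 $/kg
  nickel superalloy: E = 201.7 GPa, ρ = 8137 kg/m³, cost = 45.00 $/kg
  bronze: E = 108.0 GPa, ρ = 8869 kg/m³, cost = 8.480 $/kg
  epoxy: E = 3.330 GPa, ρ = 1248 kg/m³, cost = 8.900 $/kg
  borosilicate glass: M = 4.21 MN·m per $
  bronze: M = 1.44 MN·m per $
  nickel superalloy: M = 0.551 MN·m per $
  CFRP laminate: M = 0.475 MN·m per $
  tungsten: M = 0.451 MN·m per $
  epoxy: M = 0.300 MN·m per $
Borosilicate glass has the largest M.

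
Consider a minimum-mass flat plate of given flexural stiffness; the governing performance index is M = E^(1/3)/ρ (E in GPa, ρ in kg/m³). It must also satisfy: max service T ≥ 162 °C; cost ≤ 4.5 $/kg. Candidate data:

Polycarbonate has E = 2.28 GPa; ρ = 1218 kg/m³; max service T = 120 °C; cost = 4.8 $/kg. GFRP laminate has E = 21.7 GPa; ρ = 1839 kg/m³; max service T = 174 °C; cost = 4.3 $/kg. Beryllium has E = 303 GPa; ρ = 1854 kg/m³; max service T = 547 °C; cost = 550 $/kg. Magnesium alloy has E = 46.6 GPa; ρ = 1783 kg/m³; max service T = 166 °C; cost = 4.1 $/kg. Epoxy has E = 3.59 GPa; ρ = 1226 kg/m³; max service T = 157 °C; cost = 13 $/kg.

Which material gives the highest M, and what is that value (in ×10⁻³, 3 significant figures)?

magnesium alloy, M = 2.02×10⁻³

Screen on constraints: max service T ≥ 162 °C; cost ≤ 4.5 $/kg. Survivors: GFRP laminate, magnesium alloy.
Evaluate M for each candidate:
  magnesium alloy: M = 2.02×10⁻³
  GFRP laminate: M = 1.52×10⁻³
Highest index: magnesium alloy.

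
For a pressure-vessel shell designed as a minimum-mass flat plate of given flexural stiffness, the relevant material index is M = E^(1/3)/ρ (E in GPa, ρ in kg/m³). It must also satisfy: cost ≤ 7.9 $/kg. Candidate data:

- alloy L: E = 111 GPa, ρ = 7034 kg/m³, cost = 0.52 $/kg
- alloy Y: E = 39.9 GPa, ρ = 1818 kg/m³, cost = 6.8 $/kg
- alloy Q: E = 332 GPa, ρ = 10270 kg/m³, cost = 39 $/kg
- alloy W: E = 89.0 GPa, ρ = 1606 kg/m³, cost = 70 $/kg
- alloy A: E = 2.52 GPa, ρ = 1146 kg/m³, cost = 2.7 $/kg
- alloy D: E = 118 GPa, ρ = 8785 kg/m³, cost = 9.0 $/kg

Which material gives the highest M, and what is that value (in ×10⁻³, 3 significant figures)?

alloy Y, M = 1.88×10⁻³

Screen on constraints: cost ≤ 7.9 $/kg. Survivors: alloy L, alloy Y, alloy A.
Per-candidate index values:
  alloy Y: M = 1.88×10⁻³
  alloy A: M = 1.19×10⁻³
  alloy L: M = 0.683×10⁻³
Highest index: alloy Y.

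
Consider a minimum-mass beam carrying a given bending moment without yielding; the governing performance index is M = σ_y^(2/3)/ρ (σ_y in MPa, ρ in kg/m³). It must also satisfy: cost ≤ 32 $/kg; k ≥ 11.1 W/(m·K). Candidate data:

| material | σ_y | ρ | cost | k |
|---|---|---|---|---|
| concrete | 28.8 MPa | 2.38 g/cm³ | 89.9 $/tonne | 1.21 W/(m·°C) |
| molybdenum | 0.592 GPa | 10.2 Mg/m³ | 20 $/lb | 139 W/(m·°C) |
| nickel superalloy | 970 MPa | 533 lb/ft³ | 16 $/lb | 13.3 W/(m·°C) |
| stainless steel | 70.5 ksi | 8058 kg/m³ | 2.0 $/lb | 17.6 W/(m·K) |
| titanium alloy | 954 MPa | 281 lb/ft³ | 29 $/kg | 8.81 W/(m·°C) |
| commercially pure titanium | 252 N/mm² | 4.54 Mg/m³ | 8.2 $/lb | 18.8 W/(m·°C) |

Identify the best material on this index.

commercially pure titanium

Screen on constraints: cost ≤ 32 $/kg; k ≥ 11.1 W/(m·K). Survivors: stainless steel, commercially pure titanium.
After converting to SI:
  stainless steel: σ_y = 486.1 MPa, ρ = 8058 kg/m³
  commercially pure titanium: σ_y = 252.0 MPa, ρ = 4540 kg/m³
  commercially pure titanium: M = 8.79×10⁻³
  stainless steel: M = 7.67×10⁻³
Commercially pure titanium has the largest M.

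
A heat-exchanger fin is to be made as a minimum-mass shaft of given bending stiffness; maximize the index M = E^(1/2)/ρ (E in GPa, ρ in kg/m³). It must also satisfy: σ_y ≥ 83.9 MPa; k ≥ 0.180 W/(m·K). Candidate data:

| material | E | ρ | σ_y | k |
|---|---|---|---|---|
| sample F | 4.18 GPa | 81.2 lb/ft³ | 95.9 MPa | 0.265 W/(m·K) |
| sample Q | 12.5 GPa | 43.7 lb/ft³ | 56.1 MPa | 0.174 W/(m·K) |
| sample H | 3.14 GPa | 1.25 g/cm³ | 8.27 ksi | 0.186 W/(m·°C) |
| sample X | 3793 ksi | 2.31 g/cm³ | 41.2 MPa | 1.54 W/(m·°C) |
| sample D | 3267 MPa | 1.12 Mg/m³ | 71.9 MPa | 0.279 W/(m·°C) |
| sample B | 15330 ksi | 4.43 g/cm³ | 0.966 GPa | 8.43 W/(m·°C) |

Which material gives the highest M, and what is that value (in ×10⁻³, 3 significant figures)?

Screen on constraints: σ_y ≥ 83.9 MPa; k ≥ 0.180 W/(m·K). Survivors: sample F, sample B.
In SI units:
  sample F: E = 4.180 GPa, ρ = 1301 kg/m³
  sample B: E = 105.7 GPa, ρ = 4430 kg/m³
  sample B: M = 2.32×10⁻³
  sample F: M = 1.57×10⁻³
Highest index: sample B.

sample B, M = 2.32×10⁻³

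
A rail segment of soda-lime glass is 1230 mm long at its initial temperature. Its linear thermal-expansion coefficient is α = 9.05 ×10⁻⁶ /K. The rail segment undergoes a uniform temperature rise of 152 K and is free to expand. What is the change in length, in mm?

ΔL = α·L₀·ΔT = 9.05×10⁻⁶ × 1230 mm × 152.0 K = 1.69 mm.

1.69 mm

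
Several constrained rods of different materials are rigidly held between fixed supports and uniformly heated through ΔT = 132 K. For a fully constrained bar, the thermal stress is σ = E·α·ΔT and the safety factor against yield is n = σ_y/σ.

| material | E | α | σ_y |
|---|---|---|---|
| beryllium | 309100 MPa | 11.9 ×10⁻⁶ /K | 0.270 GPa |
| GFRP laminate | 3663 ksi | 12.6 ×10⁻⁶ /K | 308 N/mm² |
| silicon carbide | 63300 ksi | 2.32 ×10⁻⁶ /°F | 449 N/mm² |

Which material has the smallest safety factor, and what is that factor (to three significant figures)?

In consistent units (E in GPa, α in ×10⁻⁶/K, σ_y in MPa):
  beryllium: E = 309.1, α = 11.9, σ_y = 270.0 → σ = 486 MPa, n = 0.556
  GFRP laminate: E = 25.26, α = 12.6, σ_y = 308.0 → σ = 42.0 MPa, n = 7.33
  silicon carbide: E = 436.4, α = 4.18, σ_y = 449.0 → σ = 241 MPa, n = 1.87
Beryllium has the lowest safety factor, n = 0.556.

beryllium, n = 0.556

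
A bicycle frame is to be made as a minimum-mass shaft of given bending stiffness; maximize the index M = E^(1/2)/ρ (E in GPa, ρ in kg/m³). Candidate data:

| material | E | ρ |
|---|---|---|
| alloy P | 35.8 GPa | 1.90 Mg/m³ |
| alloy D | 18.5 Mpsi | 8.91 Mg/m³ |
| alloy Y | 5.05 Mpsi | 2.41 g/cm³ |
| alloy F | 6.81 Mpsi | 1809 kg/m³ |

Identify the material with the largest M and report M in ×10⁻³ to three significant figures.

After converting to SI:
  alloy P: E = 35.80 GPa, ρ = 1900 kg/m³
  alloy D: E = 127.6 GPa, ρ = 8910 kg/m³
  alloy Y: E = 34.82 GPa, ρ = 2410 kg/m³
  alloy F: E = 46.95 GPa, ρ = 1809 kg/m³
  alloy F: M = 3.79×10⁻³
  alloy P: M = 3.15×10⁻³
  alloy Y: M = 2.45×10⁻³
  alloy D: M = 1.27×10⁻³
The maximum is for alloy F.

alloy F, M = 3.79×10⁻³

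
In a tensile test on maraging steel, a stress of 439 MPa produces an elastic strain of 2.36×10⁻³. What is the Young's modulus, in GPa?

E = σ/ε = 439 MPa / 2.36×10⁻³ = 186000 MPa = 186 GPa.

186 GPa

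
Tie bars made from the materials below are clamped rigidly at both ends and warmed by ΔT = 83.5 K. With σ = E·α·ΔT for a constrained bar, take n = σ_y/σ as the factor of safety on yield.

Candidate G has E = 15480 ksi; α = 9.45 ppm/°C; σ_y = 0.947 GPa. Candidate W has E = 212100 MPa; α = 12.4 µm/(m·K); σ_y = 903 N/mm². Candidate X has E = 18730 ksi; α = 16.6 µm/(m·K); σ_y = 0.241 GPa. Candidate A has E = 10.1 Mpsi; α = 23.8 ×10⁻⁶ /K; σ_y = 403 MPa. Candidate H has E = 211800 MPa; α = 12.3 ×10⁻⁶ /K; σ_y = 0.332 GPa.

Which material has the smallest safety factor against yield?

Converting E to GPa, α to ×10⁻⁶/K, σ_y to MPa, then σ and n for each:
  candidate G: E = 106.7, α = 9.45, σ_y = 947.0 → σ = 84.2 MPa, n = 11.2
  candidate W: E = 212.1, α = 12.4, σ_y = 903.0 → σ = 220 MPa, n = 4.11
  candidate X: E = 129.1, α = 16.6, σ_y = 241.0 → σ = 179 MPa, n = 1.35
  candidate A: E = 69.64, α = 23.8, σ_y = 403.0 → σ = 138 MPa, n = 2.91
  candidate H: E = 211.8, α = 12.3, σ_y = 332.0 → σ = 218 MPa, n = 1.53
The minimum is candidate X at n = 1.35.

candidate X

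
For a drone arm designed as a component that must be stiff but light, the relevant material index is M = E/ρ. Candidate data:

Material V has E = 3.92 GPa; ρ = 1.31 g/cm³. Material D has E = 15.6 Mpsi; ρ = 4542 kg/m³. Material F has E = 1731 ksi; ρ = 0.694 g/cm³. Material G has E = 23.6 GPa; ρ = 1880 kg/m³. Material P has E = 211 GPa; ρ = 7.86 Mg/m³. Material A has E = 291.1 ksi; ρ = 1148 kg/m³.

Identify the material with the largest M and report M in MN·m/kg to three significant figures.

Convert each candidate to consistent units, then evaluate M:
  material V: E = 3.920 GPa, ρ = 1310 kg/m³
  material D: E = 107.6 GPa, ρ = 4542 kg/m³
  material F: E = 11.93 GPa, ρ = 694.0 kg/m³
  material G: E = 23.60 GPa, ρ = 1880 kg/m³
  material P: E = 211.0 GPa, ρ = 7860 kg/m³
  material A: E = 2.007 GPa, ρ = 1148 kg/m³
  material P: M = 26.8 MN·m/kg
  material D: M = 23.7 MN·m/kg
  material F: M = 17.2 MN·m/kg
  material G: M = 12.6 MN·m/kg
  material V: M = 2.99 MN·m/kg
  material A: M = 1.75 MN·m/kg
Highest index: material P.

material P, M = 26.8 MN·m/kg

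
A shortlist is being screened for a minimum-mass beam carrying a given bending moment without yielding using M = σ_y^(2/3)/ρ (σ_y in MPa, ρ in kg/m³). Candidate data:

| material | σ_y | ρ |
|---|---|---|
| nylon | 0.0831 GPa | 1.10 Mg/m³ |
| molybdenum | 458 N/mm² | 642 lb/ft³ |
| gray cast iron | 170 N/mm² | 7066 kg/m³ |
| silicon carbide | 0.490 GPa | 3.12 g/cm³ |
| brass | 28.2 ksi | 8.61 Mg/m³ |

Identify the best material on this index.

Putting every candidate on a common basis:
  nylon: σ_y = 83.10 MPa, ρ = 1100 kg/m³
  molybdenum: σ_y = 458.0 MPa, ρ = 10280 kg/m³
  gray cast iron: σ_y = 170.0 MPa, ρ = 7066 kg/m³
  silicon carbide: σ_y = 490.0 MPa, ρ = 3120 kg/m³
  brass: σ_y = 194.4 MPa, ρ = 8610 kg/m³
  silicon carbide: M = 19.9×10⁻³
  nylon: M = 17.3×10⁻³
  molybdenum: M = 5.78×10⁻³
  gray cast iron: M = 4.34×10⁻³
  brass: M = 3.90×10⁻³
Silicon carbide has the largest M.

silicon carbide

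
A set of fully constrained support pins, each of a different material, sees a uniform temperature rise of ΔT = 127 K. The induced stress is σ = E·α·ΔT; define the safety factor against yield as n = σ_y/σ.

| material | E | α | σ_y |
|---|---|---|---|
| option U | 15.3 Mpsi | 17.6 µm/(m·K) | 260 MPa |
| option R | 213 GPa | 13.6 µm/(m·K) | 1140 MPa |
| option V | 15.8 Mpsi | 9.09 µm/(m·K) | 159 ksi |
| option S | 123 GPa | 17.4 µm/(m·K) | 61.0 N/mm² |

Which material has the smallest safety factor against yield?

With everything in SI (GPa, ×10⁻⁶/K, MPa):
  option U: E = 105.5, α = 17.6, σ_y = 260.0 → σ = 236 MPa, n = 1.10
  option R: E = 213.0, α = 13.6, σ_y = 1140 → σ = 368 MPa, n = 3.10
  option V: E = 108.9, α = 9.09, σ_y = 1096 → σ = 126 MPa, n = 8.72
  option S: E = 123.0, α = 17.4, σ_y = 61.00 → σ = 272 MPa, n = 0.224
Smallest n: option S with n = 0.224.

option S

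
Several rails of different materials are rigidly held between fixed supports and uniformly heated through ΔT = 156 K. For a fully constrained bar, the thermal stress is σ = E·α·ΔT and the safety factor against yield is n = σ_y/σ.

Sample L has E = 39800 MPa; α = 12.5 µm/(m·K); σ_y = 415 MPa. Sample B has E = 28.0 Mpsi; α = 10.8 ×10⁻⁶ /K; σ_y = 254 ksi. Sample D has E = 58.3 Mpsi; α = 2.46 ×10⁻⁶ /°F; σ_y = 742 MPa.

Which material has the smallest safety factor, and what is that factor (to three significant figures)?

sample D, n = 2.67

Converting E to GPa, α to ×10⁻⁶/K, σ_y to MPa, then σ and n for each:
  sample L: E = 39.80, α = 12.5, σ_y = 415.0 → σ = 77.6 MPa, n = 5.35
  sample B: E = 193.1, α = 10.8, σ_y = 1751 → σ = 325 MPa, n = 5.38
  sample D: E = 402.0, α = 4.43, σ_y = 742.0 → σ = 278 MPa, n = 2.67
The minimum is sample D at n = 2.67.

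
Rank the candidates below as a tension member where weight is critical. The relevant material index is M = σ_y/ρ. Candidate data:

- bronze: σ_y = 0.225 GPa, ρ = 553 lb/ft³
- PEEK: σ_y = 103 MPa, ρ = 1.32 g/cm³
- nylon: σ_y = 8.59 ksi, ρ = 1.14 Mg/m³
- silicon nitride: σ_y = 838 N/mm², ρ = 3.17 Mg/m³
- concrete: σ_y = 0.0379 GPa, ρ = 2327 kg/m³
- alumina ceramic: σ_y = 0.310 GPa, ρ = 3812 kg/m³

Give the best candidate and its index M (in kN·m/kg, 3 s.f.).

Normalizing units and computing the index:
  bronze: σ_y = 225.0 MPa, ρ = 8858 kg/m³
  PEEK: σ_y = 103.0 MPa, ρ = 1320 kg/m³
  nylon: σ_y = 59.23 MPa, ρ = 1140 kg/m³
  silicon nitride: σ_y = 838.0 MPa, ρ = 3170 kg/m³
  concrete: σ_y = 37.90 MPa, ρ = 2327 kg/m³
  alumina ceramic: σ_y = 310.0 MPa, ρ = 3812 kg/m³
  silicon nitride: M = 264 kN·m/kg
  alumina ceramic: M = 81.3 kN·m/kg
  PEEK: M = 78.0 kN·m/kg
  nylon: M = 52.0 kN·m/kg
  bronze: M = 25.4 kN·m/kg
  concrete: M = 16.3 kN·m/kg
The maximum is for silicon nitride.

silicon nitride, M = 264 kN·m/kg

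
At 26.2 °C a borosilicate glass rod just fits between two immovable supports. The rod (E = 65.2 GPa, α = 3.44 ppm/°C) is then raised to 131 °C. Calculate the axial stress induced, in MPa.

23.5 MPa

ΔT = 104.8 K. Constrained thermal stress σ = E·α·ΔT = 65.20×10³ MPa × 3.44×10⁻⁶ × 104.8 = 23.5 MPa (compressive).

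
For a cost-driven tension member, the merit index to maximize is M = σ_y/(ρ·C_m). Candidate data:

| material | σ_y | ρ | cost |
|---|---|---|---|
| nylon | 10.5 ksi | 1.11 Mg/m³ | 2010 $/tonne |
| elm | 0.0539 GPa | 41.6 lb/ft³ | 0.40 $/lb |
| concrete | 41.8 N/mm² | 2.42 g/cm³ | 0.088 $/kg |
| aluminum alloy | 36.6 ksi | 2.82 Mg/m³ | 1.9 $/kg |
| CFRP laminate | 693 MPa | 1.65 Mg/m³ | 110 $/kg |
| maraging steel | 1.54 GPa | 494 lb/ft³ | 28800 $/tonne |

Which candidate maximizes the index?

concrete

Convert each candidate to consistent units, then evaluate M:
  nylon: σ_y = 72.39 MPa, ρ = 1110 kg/m³, cost = 2.010 $/kg
  elm: σ_y = 53.90 MPa, ρ = 666.4 kg/m³, cost = 0.8818 $/kg
  concrete: σ_y = 41.80 MPa, ρ = 2420 kg/m³, cost = 0.08800 $/kg
  aluminum alloy: σ_y = 252.3 MPa, ρ = 2820 kg/m³, cost = 1.900 $/kg
  CFRP laminate: σ_y = 693.0 MPa, ρ = 1650 kg/m³, cost = 110.0 $/kg
  maraging steel: σ_y = 1540 MPa, ρ = 7913 kg/m³, cost = 28.80 $/kg
  concrete: M = 196 kN·m per $
  elm: M = 91.7 kN·m per $
  aluminum alloy: M = 47.1 kN·m per $
  nylon: M = 32.4 kN·m per $
  maraging steel: M = 6.76 kN·m per $
  CFRP laminate: M = 3.82 kN·m per $
Concrete ranks first.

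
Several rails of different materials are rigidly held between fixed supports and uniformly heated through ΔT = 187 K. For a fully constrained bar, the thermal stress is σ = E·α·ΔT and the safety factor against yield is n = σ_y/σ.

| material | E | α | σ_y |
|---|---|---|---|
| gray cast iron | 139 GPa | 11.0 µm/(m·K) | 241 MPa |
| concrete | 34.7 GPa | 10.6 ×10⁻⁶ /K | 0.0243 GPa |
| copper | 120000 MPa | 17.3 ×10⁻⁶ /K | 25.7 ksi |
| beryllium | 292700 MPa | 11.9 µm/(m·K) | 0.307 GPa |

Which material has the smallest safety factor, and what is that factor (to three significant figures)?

With everything in SI (GPa, ×10⁻⁶/K, MPa):
  gray cast iron: E = 139.0, α = 11.0, σ_y = 241.0 → σ = 286 MPa, n = 0.843
  concrete: E = 34.70, α = 10.6, σ_y = 24.30 → σ = 68.8 MPa, n = 0.353
  copper: E = 120.0, α = 17.3, σ_y = 177.2 → σ = 388 MPa, n = 0.456
  beryllium: E = 292.7, α = 11.9, σ_y = 307.0 → σ = 651 MPa, n = 0.471
Concrete has the lowest safety factor, n = 0.353.

concrete, n = 0.353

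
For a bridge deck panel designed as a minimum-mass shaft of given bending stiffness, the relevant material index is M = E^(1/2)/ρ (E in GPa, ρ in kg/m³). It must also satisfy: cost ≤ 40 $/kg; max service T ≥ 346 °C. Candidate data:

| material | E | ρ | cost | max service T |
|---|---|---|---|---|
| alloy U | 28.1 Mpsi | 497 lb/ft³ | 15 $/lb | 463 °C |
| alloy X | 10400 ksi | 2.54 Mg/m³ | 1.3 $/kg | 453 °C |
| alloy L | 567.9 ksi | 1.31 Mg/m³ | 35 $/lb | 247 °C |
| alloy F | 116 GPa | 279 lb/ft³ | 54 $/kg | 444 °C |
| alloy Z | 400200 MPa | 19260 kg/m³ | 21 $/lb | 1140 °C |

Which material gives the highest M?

Screen on constraints: cost ≤ 40 $/kg; max service T ≥ 346 °C. Survivors: alloy U, alloy X.
Normalizing units and computing the index:
  alloy U: E = 193.7 GPa, ρ = 7961 kg/m³
  alloy X: E = 71.71 GPa, ρ = 2540 kg/m³
  alloy X: M = 3.33×10⁻³
  alloy U: M = 1.75×10⁻³
Alloy X ranks first.

alloy X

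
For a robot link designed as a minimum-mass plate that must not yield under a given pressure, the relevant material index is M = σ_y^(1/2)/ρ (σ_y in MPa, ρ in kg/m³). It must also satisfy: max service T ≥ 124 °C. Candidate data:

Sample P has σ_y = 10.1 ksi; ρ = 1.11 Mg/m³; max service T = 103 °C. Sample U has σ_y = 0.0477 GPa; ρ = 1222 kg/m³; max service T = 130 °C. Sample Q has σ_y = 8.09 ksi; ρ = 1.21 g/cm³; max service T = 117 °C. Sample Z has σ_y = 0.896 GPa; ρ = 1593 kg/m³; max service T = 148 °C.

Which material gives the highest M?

sample Z

Screen on constraints: max service T ≥ 124 °C. Survivors: sample U, sample Z.
Normalizing units and computing the index:
  sample U: σ_y = 47.70 MPa, ρ = 1222 kg/m³
  sample Z: σ_y = 896.0 MPa, ρ = 1593 kg/m³
  sample Z: M = 18.8×10⁻³
  sample U: M = 5.65×10⁻³
Highest index: sample Z.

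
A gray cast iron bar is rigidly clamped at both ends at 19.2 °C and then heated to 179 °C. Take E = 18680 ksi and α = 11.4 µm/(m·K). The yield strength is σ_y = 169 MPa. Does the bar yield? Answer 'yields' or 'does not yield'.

yields

E = 18680 ksi = 128.8 GPa.
ΔT = 159.8 K. Constrained thermal stress σ = E·α·ΔT = 128.8×10³ MPa × 11.4×10⁻⁶ × 159.8 = 235 MPa (compressive).
Compare to σ_y = 169 MPa: σ ≥ σ_y, so it yields.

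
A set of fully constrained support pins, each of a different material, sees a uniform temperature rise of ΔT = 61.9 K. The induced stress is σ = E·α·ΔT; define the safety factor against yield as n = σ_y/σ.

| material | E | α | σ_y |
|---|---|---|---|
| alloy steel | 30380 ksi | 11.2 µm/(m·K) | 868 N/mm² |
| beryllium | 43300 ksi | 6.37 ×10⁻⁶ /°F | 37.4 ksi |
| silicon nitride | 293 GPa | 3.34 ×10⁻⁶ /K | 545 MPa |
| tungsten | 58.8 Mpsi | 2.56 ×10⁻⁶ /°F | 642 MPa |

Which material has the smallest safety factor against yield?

In consistent units (E in GPa, α in ×10⁻⁶/K, σ_y in MPa):
  alloy steel: E = 209.5, α = 11.2, σ_y = 868.0 → σ = 145 MPa, n = 5.98
  beryllium: E = 298.5, α = 11.5, σ_y = 257.9 → σ = 212 MPa, n = 1.22
  silicon nitride: E = 293.0, α = 3.34, σ_y = 545.0 → σ = 60.6 MPa, n = 9.00
  tungsten: E = 405.4, α = 4.61, σ_y = 642.0 → σ = 116 MPa, n = 5.55
Beryllium has the lowest safety factor, n = 1.22.

beryllium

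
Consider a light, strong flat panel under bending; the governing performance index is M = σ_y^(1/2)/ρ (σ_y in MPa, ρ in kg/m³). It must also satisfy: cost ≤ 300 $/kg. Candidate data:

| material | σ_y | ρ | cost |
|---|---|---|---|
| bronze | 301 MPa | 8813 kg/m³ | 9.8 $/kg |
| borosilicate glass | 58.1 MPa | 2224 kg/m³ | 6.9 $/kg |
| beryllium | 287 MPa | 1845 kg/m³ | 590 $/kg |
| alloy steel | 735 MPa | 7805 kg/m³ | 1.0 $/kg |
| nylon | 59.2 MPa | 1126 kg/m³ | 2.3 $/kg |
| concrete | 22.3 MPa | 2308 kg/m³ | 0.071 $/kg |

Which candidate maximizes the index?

Screen on constraints: cost ≤ 300 $/kg. Survivors: bronze, borosilicate glass, alloy steel, nylon, concrete.
Evaluate M for each candidate:
  nylon: M = 6.83×10⁻³
  alloy steel: M = 3.47×10⁻³
  borosilicate glass: M = 3.43×10⁻³
  concrete: M = 2.05×10⁻³
  bronze: M = 1.97×10⁻³
Nylon ranks first.

nylon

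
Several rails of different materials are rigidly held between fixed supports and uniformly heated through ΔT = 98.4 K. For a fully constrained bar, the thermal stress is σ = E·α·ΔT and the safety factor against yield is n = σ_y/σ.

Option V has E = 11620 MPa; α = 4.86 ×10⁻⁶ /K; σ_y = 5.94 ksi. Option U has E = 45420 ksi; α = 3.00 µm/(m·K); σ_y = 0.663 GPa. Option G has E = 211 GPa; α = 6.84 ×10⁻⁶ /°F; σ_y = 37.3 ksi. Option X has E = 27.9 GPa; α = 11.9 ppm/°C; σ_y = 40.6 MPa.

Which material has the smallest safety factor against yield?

option G

With everything in SI (GPa, ×10⁻⁶/K, MPa):
  option V: E = 11.62, α = 4.86, σ_y = 40.95 → σ = 5.56 MPa, n = 7.37
  option U: E = 313.2, α = 3.00, σ_y = 663.0 → σ = 92.4 MPa, n = 7.17
  option G: E = 211.0, α = 12.3, σ_y = 257.2 → σ = 256 MPa, n = 1.01
  option X: E = 27.90, α = 11.9, σ_y = 40.60 → σ = 32.7 MPa, n = 1.24
Option G has the lowest safety factor, n = 1.01.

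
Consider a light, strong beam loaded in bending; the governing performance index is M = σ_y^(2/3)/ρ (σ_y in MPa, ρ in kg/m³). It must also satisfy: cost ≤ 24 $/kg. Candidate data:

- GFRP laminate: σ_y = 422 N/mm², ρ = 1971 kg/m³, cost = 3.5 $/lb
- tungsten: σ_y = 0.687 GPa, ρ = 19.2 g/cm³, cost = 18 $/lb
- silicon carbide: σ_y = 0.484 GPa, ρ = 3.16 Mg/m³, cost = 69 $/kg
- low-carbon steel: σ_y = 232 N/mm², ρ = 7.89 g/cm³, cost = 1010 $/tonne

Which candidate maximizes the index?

GFRP laminate

Screen on constraints: cost ≤ 24 $/kg. Survivors: GFRP laminate, low-carbon steel.
After converting to SI:
  GFRP laminate: σ_y = 422.0 MPa, ρ = 1971 kg/m³
  low-carbon steel: σ_y = 232.0 MPa, ρ = 7890 kg/m³
  GFRP laminate: M = 28.5×10⁻³
  low-carbon steel: M = 4.79×10⁻³
The maximum is for GFRP laminate.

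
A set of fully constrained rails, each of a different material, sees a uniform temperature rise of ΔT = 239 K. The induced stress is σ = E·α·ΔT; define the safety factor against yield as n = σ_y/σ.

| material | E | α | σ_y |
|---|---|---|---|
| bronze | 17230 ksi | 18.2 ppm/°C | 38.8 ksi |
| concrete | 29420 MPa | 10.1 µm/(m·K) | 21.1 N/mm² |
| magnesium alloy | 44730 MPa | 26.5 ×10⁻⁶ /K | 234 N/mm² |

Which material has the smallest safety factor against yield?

Per material, after unit conversion:
  bronze: E = 118.8, α = 18.2, σ_y = 267.5 → σ = 517 MPa, n = 0.518
  concrete: E = 29.42, α = 10.1, σ_y = 21.10 → σ = 71.0 MPa, n = 0.297
  magnesium alloy: E = 44.73, α = 26.5, σ_y = 234.0 → σ = 283 MPa, n = 0.826
Smallest n: concrete with n = 0.297.

concrete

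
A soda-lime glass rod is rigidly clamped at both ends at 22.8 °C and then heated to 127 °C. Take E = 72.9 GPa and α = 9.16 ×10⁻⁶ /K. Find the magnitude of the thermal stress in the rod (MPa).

ΔT = 104.2 K. Constrained thermal stress σ = E·α·ΔT = 72.90×10³ MPa × 9.16×10⁻⁶ × 104.2 = 69.6 MPa (compressive).

69.6 MPa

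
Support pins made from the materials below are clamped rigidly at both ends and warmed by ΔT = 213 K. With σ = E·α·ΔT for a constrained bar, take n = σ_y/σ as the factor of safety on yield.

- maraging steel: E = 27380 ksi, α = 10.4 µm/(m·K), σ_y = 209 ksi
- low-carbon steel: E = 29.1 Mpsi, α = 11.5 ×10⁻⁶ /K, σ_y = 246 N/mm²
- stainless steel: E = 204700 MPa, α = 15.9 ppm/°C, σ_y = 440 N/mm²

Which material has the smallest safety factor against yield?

low-carbon steel

In consistent units (E in GPa, α in ×10⁻⁶/K, σ_y in MPa):
  maraging steel: E = 188.8, α = 10.4, σ_y = 1441 → σ = 418 MPa, n = 3.45
  low-carbon steel: E = 200.6, α = 11.5, σ_y = 246.0 → σ = 491 MPa, n = 0.501
  stainless steel: E = 204.7, α = 15.9, σ_y = 440.0 → σ = 693 MPa, n = 0.635
Smallest n: low-carbon steel with n = 0.501.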